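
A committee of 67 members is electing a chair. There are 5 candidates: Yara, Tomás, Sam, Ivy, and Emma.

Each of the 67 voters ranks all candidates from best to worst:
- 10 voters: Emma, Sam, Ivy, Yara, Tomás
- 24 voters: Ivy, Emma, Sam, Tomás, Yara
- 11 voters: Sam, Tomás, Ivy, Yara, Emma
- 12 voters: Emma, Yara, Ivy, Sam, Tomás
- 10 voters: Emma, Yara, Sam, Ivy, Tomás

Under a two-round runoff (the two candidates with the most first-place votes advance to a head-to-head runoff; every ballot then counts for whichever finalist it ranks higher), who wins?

Round 1 first-place votes: Yara 0, Tomás 0, Sam 11, Ivy 24, Emma 32. Emma and Ivy advance.
Runoff: Emma is ranked above Ivy on 32 ballots, Ivy above Emma on 35.

Ivy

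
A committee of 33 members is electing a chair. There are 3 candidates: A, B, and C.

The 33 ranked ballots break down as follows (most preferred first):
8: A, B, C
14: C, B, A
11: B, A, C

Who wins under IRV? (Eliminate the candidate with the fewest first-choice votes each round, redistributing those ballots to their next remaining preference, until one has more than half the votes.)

B

Round 1: A 8, B 11, C 14. A eliminated.
Round 2: B 19, C 14. B has a majority (≥17).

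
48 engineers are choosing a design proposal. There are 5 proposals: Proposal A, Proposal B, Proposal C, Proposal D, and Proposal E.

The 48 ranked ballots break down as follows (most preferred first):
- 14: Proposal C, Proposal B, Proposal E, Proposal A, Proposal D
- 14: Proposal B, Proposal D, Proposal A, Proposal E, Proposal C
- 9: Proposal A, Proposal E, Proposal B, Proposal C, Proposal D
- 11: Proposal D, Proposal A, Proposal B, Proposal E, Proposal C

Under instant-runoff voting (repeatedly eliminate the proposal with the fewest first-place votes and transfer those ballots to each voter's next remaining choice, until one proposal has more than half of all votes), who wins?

Proposal B

Round 1: Proposal A 9, Proposal B 14, Proposal C 14, Proposal D 11, Proposal E 0. Proposal E eliminated.
Round 2: Proposal A 9, Proposal B 14, Proposal C 14, Proposal D 11. Proposal A eliminated.
Round 3: Proposal B 23, Proposal C 14, Proposal D 11. Proposal D eliminated.
Round 4: Proposal B 34, Proposal C 14. Proposal B has a majority (≥25).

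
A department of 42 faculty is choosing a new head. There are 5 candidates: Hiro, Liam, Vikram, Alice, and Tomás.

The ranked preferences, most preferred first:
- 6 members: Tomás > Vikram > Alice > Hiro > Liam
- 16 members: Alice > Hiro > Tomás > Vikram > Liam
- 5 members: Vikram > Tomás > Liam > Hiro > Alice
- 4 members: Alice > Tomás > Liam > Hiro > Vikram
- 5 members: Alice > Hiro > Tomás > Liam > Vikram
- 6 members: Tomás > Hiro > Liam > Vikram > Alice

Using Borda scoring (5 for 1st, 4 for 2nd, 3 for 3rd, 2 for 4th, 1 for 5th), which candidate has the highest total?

Tomás

Hiro: 6×2 + 16×4 + 5×2 + 4×2 + 5×4 + 6×4 = 138
Liam: 6×1 + 16×1 + 5×3 + 4×3 + 5×2 + 6×3 = 77
Vikram: 6×4 + 16×2 + 5×5 + 4×1 + 5×1 + 6×2 = 102
Alice: 6×3 + 16×5 + 5×1 + 4×5 + 5×5 + 6×1 = 154
Tomás: 6×5 + 16×3 + 5×4 + 4×4 + 5×3 + 6×5 = 159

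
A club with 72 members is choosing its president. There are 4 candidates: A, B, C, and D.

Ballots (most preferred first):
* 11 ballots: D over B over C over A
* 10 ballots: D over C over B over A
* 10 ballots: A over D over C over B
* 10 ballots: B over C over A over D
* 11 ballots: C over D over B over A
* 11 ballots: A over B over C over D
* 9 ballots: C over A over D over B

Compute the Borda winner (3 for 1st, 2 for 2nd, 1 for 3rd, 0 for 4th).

A: 11×0 + 10×0 + 10×3 + 10×1 + 11×0 + 11×3 + 9×2 = 91
B: 11×2 + 10×1 + 10×0 + 10×3 + 11×1 + 11×2 + 9×0 = 95
C: 11×1 + 10×2 + 10×1 + 10×2 + 11×3 + 11×1 + 9×3 = 132
D: 11×3 + 10×3 + 10×2 + 10×0 + 11×2 + 11×0 + 9×1 = 114

C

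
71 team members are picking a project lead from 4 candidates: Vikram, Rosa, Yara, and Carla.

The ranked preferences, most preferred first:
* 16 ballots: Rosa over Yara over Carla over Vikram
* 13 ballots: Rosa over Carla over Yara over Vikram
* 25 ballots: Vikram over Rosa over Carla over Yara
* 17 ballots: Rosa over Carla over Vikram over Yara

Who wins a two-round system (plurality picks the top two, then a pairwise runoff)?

Round 1 first-place votes: Vikram 25, Rosa 46, Yara 0, Carla 0. Rosa and Vikram advance.
Runoff: Rosa is ranked above Vikram on 46 ballots, Vikram above Rosa on 25.

Rosa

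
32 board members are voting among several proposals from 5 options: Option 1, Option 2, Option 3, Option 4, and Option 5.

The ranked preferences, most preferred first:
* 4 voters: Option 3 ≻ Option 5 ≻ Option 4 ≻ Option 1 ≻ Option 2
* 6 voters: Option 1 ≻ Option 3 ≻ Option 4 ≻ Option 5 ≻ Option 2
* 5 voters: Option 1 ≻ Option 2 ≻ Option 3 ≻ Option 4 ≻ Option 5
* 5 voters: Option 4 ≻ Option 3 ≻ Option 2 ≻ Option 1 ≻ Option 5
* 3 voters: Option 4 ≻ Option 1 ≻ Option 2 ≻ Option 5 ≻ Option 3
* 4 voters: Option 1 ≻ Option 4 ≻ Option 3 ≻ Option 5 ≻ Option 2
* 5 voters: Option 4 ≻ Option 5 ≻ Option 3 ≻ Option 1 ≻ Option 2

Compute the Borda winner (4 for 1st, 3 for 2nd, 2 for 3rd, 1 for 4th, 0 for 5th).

Option 4

Option 1: 4×1 + 6×4 + 5×4 + 5×1 + 3×3 + 4×4 + 5×1 = 83
Option 2: 4×0 + 6×0 + 5×3 + 5×2 + 3×2 + 4×0 + 5×0 = 31
Option 3: 4×4 + 6×3 + 5×2 + 5×3 + 3×0 + 4×2 + 5×2 = 77
Option 4: 4×2 + 6×2 + 5×1 + 5×4 + 3×4 + 4×3 + 5×4 = 89
Option 5: 4×3 + 6×1 + 5×0 + 5×0 + 3×1 + 4×1 + 5×3 = 40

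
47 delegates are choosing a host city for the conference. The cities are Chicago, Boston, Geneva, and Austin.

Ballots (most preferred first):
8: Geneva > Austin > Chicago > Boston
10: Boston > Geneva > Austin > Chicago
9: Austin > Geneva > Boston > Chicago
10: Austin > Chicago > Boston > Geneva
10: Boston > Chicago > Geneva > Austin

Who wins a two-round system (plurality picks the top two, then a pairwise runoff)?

Round 1 first-place votes: Chicago 0, Boston 20, Geneva 8, Austin 19. Boston and Austin advance.
Runoff: Boston is ranked above Austin on 20 ballots, Austin above Boston on 27.

Austin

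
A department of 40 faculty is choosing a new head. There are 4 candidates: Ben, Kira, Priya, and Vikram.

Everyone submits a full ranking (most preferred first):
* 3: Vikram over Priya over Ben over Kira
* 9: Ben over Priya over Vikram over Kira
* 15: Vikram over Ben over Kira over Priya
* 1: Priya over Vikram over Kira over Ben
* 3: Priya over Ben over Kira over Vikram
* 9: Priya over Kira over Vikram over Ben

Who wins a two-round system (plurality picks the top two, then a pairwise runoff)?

Priya

Round 1 first-place votes: Ben 9, Kira 0, Priya 13, Vikram 18. Vikram and Priya advance.
Runoff: Vikram is ranked above Priya on 18 ballots, Priya above Vikram on 22.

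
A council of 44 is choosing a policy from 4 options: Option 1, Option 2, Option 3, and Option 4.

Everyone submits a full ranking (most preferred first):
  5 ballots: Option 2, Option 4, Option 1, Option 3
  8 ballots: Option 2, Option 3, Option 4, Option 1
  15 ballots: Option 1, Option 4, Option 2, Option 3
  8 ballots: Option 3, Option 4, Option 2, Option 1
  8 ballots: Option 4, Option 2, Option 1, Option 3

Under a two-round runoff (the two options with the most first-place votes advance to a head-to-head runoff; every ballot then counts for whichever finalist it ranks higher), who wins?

Round 1 first-place votes: Option 1 15, Option 2 13, Option 3 8, Option 4 8. Option 1 and Option 2 advance.
Runoff: Option 1 is ranked above Option 2 on 15 ballots, Option 2 above Option 1 on 29.

Option 2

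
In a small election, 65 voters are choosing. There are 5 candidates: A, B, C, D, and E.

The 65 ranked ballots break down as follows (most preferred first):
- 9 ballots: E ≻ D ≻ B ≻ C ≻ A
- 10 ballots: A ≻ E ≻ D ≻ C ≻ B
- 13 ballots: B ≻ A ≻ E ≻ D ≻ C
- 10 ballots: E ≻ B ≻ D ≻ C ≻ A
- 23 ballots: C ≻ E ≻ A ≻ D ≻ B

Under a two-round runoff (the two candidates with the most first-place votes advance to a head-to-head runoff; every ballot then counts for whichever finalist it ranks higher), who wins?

E

Round 1 first-place votes: A 10, B 13, C 23, D 0, E 19. C and E advance.
Runoff: C is ranked above E on 23 ballots, E above C on 42.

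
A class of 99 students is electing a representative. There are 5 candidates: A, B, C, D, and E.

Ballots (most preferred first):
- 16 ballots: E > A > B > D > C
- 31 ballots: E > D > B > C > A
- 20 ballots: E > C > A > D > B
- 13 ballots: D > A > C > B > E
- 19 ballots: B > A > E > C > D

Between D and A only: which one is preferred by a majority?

A

D is ranked above A on 44 ballots; A above D on 55.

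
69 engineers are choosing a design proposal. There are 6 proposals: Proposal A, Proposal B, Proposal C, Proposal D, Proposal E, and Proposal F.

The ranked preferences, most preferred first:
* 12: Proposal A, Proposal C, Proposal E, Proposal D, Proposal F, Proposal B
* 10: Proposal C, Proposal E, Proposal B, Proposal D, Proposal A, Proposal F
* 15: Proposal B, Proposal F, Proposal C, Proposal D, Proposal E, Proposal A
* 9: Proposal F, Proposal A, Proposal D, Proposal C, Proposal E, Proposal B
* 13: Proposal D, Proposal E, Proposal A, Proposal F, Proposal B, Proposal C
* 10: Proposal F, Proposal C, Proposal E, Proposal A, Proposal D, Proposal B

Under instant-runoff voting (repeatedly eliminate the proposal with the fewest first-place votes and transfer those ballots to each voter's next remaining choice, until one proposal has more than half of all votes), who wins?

Round 1: Proposal A 12, Proposal B 15, Proposal C 10, Proposal D 13, Proposal E 0, Proposal F 19. Proposal E eliminated.
Round 2: Proposal A 12, Proposal B 15, Proposal C 10, Proposal D 13, Proposal F 19. Proposal C eliminated.
Round 3: Proposal A 12, Proposal B 25, Proposal D 13, Proposal F 19. Proposal A eliminated.
Round 4: Proposal B 25, Proposal D 25, Proposal F 19. Proposal F eliminated.
Round 5: Proposal B 25, Proposal D 44. Proposal D has a majority (≥35).

Proposal D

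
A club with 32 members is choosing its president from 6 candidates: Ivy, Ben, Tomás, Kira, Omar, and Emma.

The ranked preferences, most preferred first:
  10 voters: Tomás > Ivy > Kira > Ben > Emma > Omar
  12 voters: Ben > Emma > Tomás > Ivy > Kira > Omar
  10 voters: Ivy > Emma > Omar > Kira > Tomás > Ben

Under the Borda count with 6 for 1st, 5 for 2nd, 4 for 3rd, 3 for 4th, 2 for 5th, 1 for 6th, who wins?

Ivy

Ivy: 10×5 + 12×3 + 10×6 = 146
Ben: 10×3 + 12×6 + 10×1 = 112
Tomás: 10×6 + 12×4 + 10×2 = 128
Kira: 10×4 + 12×2 + 10×3 = 94
Omar: 10×1 + 12×1 + 10×4 = 62
Emma: 10×2 + 12×5 + 10×5 = 130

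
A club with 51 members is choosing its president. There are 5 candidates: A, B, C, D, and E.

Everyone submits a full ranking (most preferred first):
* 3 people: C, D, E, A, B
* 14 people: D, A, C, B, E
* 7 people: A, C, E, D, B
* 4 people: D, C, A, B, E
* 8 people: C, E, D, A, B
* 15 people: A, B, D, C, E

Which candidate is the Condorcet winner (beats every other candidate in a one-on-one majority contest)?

D

D vs A: 29–22
D vs B: 36–15
D vs C: 33–18
D vs E: 36–15
D beats every other candidate.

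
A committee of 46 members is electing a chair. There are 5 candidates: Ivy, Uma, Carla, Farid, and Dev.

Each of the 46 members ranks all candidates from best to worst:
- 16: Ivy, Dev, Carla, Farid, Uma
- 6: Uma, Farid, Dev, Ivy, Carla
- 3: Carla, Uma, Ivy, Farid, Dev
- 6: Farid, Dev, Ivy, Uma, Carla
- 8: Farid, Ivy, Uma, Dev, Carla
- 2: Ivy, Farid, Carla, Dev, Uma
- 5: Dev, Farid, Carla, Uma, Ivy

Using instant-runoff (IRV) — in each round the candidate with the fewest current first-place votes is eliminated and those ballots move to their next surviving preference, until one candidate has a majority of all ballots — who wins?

Round 1: Ivy 18, Uma 6, Carla 3, Farid 14, Dev 5. Carla eliminated.
Round 2: Ivy 18, Uma 9, Farid 14, Dev 5. Dev eliminated.
Round 3: Ivy 18, Uma 9, Farid 19. Uma eliminated.
Round 4: Ivy 21, Farid 25. Farid has a majority (≥24).

Farid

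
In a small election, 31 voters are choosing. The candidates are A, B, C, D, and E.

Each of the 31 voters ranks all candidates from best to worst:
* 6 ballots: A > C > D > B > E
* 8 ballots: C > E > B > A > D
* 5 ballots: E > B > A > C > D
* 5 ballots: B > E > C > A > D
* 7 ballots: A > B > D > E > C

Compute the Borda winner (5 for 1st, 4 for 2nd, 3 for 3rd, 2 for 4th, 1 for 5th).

A: 6×5 + 8×2 + 5×3 + 5×2 + 7×5 = 106
B: 6×2 + 8×3 + 5×4 + 5×5 + 7×4 = 109
C: 6×4 + 8×5 + 5×2 + 5×3 + 7×1 = 96
D: 6×3 + 8×1 + 5×1 + 5×1 + 7×3 = 57
E: 6×1 + 8×4 + 5×5 + 5×4 + 7×2 = 97

B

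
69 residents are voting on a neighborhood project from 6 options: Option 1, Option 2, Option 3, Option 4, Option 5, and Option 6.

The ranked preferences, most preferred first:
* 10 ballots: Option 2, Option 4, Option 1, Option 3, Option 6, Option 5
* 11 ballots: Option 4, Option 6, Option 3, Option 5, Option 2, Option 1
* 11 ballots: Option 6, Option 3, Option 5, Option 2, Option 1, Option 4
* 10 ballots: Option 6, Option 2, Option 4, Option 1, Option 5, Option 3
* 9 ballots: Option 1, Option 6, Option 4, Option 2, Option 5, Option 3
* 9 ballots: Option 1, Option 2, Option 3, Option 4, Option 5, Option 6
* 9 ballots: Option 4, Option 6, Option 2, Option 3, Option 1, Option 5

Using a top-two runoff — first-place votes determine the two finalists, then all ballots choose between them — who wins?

Option 4

Round 1 first-place votes: Option 1 18, Option 2 10, Option 3 0, Option 4 20, Option 5 0, Option 6 21. Option 6 and Option 4 advance.
Runoff: Option 6 is ranked above Option 4 on 30 ballots, Option 4 above Option 6 on 39.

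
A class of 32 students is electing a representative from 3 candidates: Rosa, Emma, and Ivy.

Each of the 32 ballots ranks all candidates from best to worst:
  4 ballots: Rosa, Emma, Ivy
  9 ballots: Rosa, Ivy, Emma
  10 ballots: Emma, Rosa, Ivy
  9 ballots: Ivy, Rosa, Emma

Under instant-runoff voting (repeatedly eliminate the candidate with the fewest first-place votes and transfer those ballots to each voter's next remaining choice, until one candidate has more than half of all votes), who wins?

Round 1: Rosa 13, Emma 10, Ivy 9. Ivy eliminated.
Round 2: Rosa 22, Emma 10. Rosa has a majority (≥17).

Rosa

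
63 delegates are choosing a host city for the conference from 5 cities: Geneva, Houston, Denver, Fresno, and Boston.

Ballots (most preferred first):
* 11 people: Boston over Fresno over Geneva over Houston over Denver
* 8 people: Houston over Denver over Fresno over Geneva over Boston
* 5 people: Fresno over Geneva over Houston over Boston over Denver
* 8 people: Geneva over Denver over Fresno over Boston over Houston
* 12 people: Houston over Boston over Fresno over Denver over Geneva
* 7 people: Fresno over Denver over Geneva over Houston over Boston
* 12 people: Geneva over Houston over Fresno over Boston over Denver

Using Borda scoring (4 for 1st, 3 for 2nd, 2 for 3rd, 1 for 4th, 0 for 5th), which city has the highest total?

Fresno

Geneva: 11×2 + 8×1 + 5×3 + 8×4 + 12×0 + 7×2 + 12×4 = 139
Houston: 11×1 + 8×4 + 5×2 + 8×0 + 12×4 + 7×1 + 12×3 = 144
Denver: 11×0 + 8×3 + 5×0 + 8×3 + 12×1 + 7×3 + 12×0 = 81
Fresno: 11×3 + 8×2 + 5×4 + 8×2 + 12×2 + 7×4 + 12×2 = 161
Boston: 11×4 + 8×0 + 5×1 + 8×1 + 12×3 + 7×0 + 12×1 = 105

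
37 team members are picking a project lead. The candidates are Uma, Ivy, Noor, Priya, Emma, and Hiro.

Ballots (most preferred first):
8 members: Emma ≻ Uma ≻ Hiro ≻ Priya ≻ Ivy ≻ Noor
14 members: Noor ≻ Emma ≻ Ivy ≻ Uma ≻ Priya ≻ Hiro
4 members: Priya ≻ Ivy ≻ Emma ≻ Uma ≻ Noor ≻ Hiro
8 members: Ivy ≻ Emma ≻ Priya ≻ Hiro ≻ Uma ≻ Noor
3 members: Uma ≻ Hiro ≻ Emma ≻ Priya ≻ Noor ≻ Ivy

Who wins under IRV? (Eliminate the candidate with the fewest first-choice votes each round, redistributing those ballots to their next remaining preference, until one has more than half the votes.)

Round 1: Uma 3, Ivy 8, Noor 14, Priya 4, Emma 8, Hiro 0. Hiro eliminated.
Round 2: Uma 3, Ivy 8, Noor 14, Priya 4, Emma 8. Uma eliminated.
Round 3: Ivy 8, Noor 14, Priya 4, Emma 11. Priya eliminated.
Round 4: Ivy 12, Noor 14, Emma 11. Emma eliminated.
Round 5: Ivy 20, Noor 17. Ivy has a majority (≥19).

Ivy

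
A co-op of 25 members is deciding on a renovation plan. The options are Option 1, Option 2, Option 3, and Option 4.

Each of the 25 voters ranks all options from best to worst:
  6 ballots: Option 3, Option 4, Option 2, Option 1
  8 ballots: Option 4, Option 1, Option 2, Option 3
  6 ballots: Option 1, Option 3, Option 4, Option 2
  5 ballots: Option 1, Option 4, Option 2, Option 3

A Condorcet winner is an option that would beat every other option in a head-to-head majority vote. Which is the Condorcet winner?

Option 4

Option 4 vs Option 1: 14–11
Option 4 vs Option 2: 25–0
Option 4 vs Option 3: 13–12
Option 4 beats every other option.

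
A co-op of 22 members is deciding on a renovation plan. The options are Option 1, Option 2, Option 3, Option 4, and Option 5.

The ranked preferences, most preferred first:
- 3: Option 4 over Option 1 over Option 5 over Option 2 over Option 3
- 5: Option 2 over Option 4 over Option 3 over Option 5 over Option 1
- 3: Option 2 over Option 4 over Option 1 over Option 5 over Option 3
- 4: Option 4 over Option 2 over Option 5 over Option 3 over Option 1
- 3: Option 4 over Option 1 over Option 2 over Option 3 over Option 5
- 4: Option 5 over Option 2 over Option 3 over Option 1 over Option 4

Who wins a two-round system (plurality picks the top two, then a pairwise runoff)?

Option 2

Round 1 first-place votes: Option 1 0, Option 2 8, Option 3 0, Option 4 10, Option 5 4. Option 4 and Option 2 advance.
Runoff: Option 4 is ranked above Option 2 on 10 ballots, Option 2 above Option 4 on 12.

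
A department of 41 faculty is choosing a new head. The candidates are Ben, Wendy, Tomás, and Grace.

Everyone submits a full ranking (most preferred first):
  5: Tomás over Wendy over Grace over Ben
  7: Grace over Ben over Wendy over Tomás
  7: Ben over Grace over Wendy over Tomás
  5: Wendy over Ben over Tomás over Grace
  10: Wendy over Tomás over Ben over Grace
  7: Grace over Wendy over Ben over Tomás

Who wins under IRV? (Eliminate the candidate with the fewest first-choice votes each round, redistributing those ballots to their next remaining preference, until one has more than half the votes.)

Round 1: Ben 7, Wendy 15, Tomás 5, Grace 14. Tomás eliminated.
Round 2: Ben 7, Wendy 20, Grace 14. Ben eliminated.
Round 3: Wendy 20, Grace 21. Grace has a majority (≥21).

Grace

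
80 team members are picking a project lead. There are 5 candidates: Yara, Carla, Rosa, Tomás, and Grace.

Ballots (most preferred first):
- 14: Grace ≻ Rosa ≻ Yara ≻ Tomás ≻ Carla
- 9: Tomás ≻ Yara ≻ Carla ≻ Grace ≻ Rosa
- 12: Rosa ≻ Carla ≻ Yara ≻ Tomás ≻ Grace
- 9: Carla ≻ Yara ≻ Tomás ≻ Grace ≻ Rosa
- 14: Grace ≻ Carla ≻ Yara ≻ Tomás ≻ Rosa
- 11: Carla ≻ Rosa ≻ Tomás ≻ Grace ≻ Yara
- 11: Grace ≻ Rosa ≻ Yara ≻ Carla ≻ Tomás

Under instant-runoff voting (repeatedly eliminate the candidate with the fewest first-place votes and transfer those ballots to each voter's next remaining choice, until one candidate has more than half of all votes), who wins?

Round 1: Yara 0, Carla 20, Rosa 12, Tomás 9, Grace 39. Yara eliminated.
Round 2: Carla 20, Rosa 12, Tomás 9, Grace 39. Tomás eliminated.
Round 3: Carla 29, Rosa 12, Grace 39. Rosa eliminated.
Round 4: Carla 41, Grace 39. Carla has a majority (≥41).

Carla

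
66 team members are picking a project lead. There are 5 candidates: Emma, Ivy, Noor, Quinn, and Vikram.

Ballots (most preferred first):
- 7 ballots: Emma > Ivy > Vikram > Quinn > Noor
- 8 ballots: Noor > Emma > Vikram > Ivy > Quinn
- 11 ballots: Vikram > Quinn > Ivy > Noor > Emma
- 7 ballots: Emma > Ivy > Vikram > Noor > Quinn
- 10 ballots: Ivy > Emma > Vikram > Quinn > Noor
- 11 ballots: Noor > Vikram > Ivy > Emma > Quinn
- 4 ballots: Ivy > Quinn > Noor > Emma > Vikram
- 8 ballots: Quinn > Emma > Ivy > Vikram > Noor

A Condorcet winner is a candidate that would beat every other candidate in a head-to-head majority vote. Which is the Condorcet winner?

Ivy

Ivy vs Emma: 36–30
Ivy vs Noor: 47–19
Ivy vs Quinn: 47–19
Ivy vs Vikram: 36–30
Ivy beats every other candidate.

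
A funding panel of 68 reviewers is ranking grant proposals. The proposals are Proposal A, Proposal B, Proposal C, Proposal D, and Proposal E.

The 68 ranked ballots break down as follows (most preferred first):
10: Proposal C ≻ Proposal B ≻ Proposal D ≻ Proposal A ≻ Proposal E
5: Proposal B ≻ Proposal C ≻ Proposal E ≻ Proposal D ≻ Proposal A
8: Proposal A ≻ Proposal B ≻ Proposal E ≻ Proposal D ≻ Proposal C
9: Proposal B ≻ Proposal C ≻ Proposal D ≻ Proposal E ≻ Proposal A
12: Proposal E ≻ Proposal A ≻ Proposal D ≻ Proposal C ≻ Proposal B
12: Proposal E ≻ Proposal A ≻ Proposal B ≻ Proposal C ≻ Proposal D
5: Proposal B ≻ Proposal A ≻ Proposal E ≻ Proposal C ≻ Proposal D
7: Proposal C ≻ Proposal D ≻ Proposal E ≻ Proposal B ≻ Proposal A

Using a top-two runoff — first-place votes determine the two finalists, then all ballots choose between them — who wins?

Proposal B

Round 1 first-place votes: Proposal A 8, Proposal B 19, Proposal C 17, Proposal D 0, Proposal E 24. Proposal E and Proposal B advance.
Runoff: Proposal E is ranked above Proposal B on 31 ballots, Proposal B above Proposal E on 37.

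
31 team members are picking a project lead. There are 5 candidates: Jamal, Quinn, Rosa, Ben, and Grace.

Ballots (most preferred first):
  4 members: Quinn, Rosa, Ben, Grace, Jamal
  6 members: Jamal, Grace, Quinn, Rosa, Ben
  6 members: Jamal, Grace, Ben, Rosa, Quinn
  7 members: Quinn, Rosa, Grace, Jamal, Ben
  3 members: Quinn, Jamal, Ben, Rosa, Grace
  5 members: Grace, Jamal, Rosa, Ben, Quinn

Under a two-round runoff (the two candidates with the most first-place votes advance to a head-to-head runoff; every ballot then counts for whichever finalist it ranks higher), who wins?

Round 1 first-place votes: Jamal 12, Quinn 14, Rosa 0, Ben 0, Grace 5. Quinn and Jamal advance.
Runoff: Quinn is ranked above Jamal on 14 ballots, Jamal above Quinn on 17.

Jamal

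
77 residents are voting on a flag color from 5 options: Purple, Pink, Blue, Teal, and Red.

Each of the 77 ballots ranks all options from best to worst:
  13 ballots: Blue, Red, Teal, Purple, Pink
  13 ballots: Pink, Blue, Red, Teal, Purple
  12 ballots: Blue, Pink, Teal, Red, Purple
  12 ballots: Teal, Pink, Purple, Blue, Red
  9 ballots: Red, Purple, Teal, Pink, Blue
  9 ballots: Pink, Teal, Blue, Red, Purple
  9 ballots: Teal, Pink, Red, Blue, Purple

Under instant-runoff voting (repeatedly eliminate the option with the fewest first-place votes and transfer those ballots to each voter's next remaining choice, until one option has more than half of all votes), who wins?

Round 1: Purple 0, Pink 22, Blue 25, Teal 21, Red 9. Purple eliminated.
Round 2: Pink 22, Blue 25, Teal 21, Red 9. Red eliminated.
Round 3: Pink 22, Blue 25, Teal 30. Pink eliminated.
Round 4: Blue 38, Teal 39. Teal has a majority (≥39).

Teal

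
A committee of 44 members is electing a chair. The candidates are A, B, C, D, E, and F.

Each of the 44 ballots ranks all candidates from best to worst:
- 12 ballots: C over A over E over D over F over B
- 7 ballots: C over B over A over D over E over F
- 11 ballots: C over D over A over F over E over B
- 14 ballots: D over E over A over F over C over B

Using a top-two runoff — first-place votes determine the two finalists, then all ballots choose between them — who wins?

Round 1 first-place votes: A 0, B 0, C 30, D 14, E 0, F 0. C and D advance.
Runoff: C is ranked above D on 30 ballots, D above C on 14.

C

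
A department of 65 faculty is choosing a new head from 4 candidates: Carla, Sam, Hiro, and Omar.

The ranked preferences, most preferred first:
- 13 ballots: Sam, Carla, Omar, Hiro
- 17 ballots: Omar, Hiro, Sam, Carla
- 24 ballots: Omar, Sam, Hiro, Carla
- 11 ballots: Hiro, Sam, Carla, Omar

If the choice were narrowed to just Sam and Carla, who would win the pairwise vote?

Sam

Sam is ranked above Carla on 65 ballots; Carla above Sam on 0.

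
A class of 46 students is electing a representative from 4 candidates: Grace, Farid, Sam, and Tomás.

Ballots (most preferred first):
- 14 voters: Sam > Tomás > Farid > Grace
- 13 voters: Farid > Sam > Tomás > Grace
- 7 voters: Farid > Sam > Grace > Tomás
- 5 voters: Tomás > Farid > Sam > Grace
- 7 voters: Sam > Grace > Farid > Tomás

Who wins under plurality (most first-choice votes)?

Sam

First-place votes: Grace 0, Farid 20, Sam 21, Tomás 5.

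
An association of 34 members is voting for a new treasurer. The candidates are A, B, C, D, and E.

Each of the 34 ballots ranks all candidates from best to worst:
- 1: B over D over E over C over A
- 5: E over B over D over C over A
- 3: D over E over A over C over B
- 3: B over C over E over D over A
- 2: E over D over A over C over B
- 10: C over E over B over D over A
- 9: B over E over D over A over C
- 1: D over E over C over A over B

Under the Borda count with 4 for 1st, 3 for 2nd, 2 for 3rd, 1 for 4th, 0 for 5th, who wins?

E

A: 1×0 + 5×0 + 3×2 + 3×0 + 2×2 + 10×0 + 9×1 + 1×1 = 20
B: 1×4 + 5×3 + 3×0 + 3×4 + 2×0 + 10×2 + 9×4 + 1×0 = 87
C: 1×1 + 5×1 + 3×1 + 3×3 + 2×1 + 10×4 + 9×0 + 1×2 = 62
D: 1×3 + 5×2 + 3×4 + 3×1 + 2×3 + 10×1 + 9×2 + 1×4 = 66
E: 1×2 + 5×4 + 3×3 + 3×2 + 2×4 + 10×3 + 9×3 + 1×3 = 105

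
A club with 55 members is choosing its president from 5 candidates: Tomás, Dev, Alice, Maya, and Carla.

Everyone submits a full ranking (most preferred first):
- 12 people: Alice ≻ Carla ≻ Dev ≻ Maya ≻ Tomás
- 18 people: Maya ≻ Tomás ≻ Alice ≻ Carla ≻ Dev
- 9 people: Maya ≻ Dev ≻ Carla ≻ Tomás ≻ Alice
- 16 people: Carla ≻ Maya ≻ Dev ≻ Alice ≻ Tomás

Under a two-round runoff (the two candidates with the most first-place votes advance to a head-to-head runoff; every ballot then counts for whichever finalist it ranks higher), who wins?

Round 1 first-place votes: Tomás 0, Dev 0, Alice 12, Maya 27, Carla 16. Maya and Carla advance.
Runoff: Maya is ranked above Carla on 27 ballots, Carla above Maya on 28.

Carla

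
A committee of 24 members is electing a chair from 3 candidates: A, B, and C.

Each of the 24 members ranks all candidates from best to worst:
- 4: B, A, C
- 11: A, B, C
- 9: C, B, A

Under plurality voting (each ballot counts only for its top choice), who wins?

First-place votes: A 11, B 4, C 9.

A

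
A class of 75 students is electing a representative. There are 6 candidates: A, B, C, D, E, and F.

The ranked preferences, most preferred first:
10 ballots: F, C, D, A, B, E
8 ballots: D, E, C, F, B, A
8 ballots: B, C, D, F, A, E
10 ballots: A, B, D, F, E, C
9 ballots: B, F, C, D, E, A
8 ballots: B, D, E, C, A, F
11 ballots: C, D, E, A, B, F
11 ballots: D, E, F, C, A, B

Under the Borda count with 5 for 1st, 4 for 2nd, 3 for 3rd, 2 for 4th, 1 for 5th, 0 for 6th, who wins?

D

A: 10×2 + 8×0 + 8×1 + 10×5 + 9×0 + 8×1 + 11×2 + 11×1 = 119
B: 10×1 + 8×1 + 8×5 + 10×4 + 9×5 + 8×5 + 11×1 + 11×0 = 194
C: 10×4 + 8×3 + 8×4 + 10×0 + 9×3 + 8×2 + 11×5 + 11×2 = 216
D: 10×3 + 8×5 + 8×3 + 10×3 + 9×2 + 8×4 + 11×4 + 11×5 = 273
E: 10×0 + 8×4 + 8×0 + 10×1 + 9×1 + 8×3 + 11×3 + 11×4 = 152
F: 10×5 + 8×2 + 8×2 + 10×2 + 9×4 + 8×0 + 11×0 + 11×3 = 171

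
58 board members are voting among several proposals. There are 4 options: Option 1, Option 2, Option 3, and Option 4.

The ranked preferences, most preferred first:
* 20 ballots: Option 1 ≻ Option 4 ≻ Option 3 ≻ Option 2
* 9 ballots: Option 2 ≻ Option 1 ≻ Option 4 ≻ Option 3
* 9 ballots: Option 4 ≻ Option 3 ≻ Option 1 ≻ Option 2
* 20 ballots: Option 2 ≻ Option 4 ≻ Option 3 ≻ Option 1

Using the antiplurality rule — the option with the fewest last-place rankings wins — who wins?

Option 4

Last-place votes: Option 1 20, Option 2 29, Option 3 9, Option 4 0.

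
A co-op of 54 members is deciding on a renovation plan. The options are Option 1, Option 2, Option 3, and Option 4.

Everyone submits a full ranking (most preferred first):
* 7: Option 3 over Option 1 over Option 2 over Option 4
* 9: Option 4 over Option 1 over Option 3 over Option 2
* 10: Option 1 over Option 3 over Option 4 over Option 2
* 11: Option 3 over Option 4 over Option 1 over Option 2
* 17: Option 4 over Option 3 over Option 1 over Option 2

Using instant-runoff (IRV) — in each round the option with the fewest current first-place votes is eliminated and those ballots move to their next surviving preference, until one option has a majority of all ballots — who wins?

Round 1: Option 1 10, Option 2 0, Option 3 18, Option 4 26. Option 2 eliminated.
Round 2: Option 1 10, Option 3 18, Option 4 26. Option 1 eliminated.
Round 3: Option 3 28, Option 4 26. Option 3 has a majority (≥28).

Option 3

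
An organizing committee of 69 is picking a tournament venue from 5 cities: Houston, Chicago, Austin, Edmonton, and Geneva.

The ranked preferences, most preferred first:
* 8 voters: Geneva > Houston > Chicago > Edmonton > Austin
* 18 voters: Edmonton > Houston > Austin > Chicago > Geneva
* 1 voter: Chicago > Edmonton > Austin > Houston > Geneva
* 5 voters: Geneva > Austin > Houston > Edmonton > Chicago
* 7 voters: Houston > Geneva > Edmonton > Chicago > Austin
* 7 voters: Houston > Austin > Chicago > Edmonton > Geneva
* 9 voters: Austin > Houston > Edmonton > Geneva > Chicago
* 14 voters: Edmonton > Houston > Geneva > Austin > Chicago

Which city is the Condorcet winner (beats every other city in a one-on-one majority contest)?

Houston vs Chicago: 68–1
Houston vs Austin: 54–15
Houston vs Edmonton: 36–33
Houston vs Geneva: 56–13
Houston beats every other city.

Houston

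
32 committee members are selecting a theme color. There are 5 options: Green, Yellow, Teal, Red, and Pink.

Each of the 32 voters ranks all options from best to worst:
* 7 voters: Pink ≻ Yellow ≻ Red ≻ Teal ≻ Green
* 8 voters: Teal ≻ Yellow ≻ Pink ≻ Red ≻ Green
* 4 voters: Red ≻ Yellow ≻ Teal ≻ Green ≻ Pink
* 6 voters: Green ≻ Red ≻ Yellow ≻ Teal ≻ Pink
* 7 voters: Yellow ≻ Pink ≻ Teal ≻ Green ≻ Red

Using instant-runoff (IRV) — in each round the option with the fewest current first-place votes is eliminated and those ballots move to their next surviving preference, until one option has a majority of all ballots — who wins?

Round 1: Green 6, Yellow 7, Teal 8, Red 4, Pink 7. Red eliminated.
Round 2: Green 6, Yellow 11, Teal 8, Pink 7. Green eliminated.
Round 3: Yellow 17, Teal 8, Pink 7. Yellow has a majority (≥17).

Yellow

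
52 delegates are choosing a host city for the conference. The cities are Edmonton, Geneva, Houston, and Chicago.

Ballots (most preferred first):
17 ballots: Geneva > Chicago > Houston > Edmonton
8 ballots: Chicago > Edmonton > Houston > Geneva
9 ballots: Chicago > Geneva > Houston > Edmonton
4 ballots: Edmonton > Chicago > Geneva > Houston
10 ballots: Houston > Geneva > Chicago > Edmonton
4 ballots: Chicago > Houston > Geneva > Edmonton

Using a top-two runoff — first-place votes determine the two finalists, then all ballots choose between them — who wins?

Geneva

Round 1 first-place votes: Edmonton 4, Geneva 17, Houston 10, Chicago 21. Chicago and Geneva advance.
Runoff: Chicago is ranked above Geneva on 25 ballots, Geneva above Chicago on 27.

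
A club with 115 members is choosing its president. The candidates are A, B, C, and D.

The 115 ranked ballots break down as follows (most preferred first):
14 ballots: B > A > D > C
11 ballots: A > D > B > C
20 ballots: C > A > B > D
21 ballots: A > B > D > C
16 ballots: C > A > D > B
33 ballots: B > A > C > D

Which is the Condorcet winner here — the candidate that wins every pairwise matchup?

A vs B: 68–47
A vs C: 79–36
A vs D: 115–0
A beats every other candidate.

A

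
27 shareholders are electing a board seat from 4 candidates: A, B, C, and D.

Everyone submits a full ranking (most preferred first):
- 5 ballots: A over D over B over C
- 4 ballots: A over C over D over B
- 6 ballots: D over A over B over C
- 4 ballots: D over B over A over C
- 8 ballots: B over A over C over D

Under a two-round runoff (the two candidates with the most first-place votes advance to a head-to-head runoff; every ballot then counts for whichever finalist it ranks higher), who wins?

A

Round 1 first-place votes: A 9, B 8, C 0, D 10. D and A advance.
Runoff: D is ranked above A on 10 ballots, A above D on 17.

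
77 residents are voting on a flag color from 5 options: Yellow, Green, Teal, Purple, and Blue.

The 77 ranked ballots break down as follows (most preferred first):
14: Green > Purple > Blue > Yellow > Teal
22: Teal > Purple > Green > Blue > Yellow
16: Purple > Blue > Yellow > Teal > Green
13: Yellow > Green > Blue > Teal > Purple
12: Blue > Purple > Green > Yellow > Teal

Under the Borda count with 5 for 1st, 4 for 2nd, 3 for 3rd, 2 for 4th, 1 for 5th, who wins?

Yellow: 14×2 + 22×1 + 16×3 + 13×5 + 12×2 = 187
Green: 14×5 + 22×3 + 16×1 + 13×4 + 12×3 = 240
Teal: 14×1 + 22×5 + 16×2 + 13×2 + 12×1 = 194
Purple: 14×4 + 22×4 + 16×5 + 13×1 + 12×4 = 285
Blue: 14×3 + 22×2 + 16×4 + 13×3 + 12×5 = 249

Purple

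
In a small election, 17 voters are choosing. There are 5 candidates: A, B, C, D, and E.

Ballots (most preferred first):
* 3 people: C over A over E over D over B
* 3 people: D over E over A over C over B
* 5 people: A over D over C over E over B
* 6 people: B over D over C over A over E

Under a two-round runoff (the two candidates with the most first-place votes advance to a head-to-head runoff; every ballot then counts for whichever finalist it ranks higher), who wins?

Round 1 first-place votes: A 5, B 6, C 3, D 3, E 0. B and A advance.
Runoff: B is ranked above A on 6 ballots, A above B on 11.

A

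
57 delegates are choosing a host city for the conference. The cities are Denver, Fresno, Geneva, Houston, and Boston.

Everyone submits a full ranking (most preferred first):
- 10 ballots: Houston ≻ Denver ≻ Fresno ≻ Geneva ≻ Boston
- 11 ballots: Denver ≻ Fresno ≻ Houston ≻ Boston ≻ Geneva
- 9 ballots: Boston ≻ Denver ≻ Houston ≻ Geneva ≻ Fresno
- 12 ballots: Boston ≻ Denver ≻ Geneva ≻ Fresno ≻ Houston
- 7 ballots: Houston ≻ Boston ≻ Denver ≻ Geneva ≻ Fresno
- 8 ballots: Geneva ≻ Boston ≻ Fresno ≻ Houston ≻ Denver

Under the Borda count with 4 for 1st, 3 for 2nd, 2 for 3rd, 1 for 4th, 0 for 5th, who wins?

Denver

Denver: 10×3 + 11×4 + 9×3 + 12×3 + 7×2 + 8×0 = 151
Fresno: 10×2 + 11×3 + 9×0 + 12×1 + 7×0 + 8×2 = 81
Geneva: 10×1 + 11×0 + 9×1 + 12×2 + 7×1 + 8×4 = 82
Houston: 10×4 + 11×2 + 9×2 + 12×0 + 7×4 + 8×1 = 116
Boston: 10×0 + 11×1 + 9×4 + 12×4 + 7×3 + 8×3 = 140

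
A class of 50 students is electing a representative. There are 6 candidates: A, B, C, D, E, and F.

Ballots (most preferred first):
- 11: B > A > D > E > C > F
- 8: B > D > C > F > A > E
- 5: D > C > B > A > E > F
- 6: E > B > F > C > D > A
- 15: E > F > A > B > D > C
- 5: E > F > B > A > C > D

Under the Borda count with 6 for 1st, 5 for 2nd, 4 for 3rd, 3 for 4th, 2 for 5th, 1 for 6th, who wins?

B

A: 11×5 + 8×2 + 5×3 + 6×1 + 15×4 + 5×3 = 167
B: 11×6 + 8×6 + 5×4 + 6×5 + 15×3 + 5×4 = 229
C: 11×2 + 8×4 + 5×5 + 6×3 + 15×1 + 5×2 = 122
D: 11×4 + 8×5 + 5×6 + 6×2 + 15×2 + 5×1 = 161
E: 11×3 + 8×1 + 5×2 + 6×6 + 15×6 + 5×6 = 207
F: 11×1 + 8×3 + 5×1 + 6×4 + 15×5 + 5×5 = 164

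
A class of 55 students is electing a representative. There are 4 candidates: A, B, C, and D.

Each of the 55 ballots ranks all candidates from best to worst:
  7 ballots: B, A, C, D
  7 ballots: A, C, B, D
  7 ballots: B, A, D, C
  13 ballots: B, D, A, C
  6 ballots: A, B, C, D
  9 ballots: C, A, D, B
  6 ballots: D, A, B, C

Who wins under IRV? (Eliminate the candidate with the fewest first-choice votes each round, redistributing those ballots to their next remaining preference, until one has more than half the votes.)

A

Round 1: A 13, B 27, C 9, D 6. D eliminated.
Round 2: A 19, B 27, C 9. C eliminated.
Round 3: A 28, B 27. A has a majority (≥28).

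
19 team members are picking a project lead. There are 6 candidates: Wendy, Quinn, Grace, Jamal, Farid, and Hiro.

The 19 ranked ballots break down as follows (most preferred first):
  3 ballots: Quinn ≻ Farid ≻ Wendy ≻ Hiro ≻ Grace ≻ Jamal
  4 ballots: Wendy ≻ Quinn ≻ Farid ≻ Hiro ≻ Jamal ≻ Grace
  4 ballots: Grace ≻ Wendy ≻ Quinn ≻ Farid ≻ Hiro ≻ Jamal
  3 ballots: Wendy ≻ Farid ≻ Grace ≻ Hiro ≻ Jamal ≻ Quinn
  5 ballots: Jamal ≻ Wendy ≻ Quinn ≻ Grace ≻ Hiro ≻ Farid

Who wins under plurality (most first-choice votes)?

Wendy

First-place votes: Wendy 7, Quinn 3, Grace 4, Jamal 5, Farid 0, Hiro 0.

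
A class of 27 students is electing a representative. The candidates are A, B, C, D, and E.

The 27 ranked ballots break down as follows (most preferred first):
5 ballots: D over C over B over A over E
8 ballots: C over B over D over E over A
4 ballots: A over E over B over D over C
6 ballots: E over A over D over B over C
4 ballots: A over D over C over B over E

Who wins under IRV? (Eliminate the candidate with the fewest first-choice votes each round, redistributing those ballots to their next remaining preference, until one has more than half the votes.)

Round 1: A 8, B 0, C 8, D 5, E 6. B eliminated.
Round 2: A 8, C 8, D 5, E 6. D eliminated.
Round 3: A 8, C 13, E 6. E eliminated.
Round 4: A 14, C 13. A has a majority (≥14).

A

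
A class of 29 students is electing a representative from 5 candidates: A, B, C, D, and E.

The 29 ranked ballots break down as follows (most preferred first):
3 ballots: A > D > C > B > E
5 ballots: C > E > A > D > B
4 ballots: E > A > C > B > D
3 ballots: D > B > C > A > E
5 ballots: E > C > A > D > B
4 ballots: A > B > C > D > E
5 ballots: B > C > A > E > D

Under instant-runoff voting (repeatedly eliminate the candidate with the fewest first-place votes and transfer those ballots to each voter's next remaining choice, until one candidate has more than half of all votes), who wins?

Round 1: A 7, B 5, C 5, D 3, E 9. D eliminated.
Round 2: A 7, B 8, C 5, E 9. C eliminated.
Round 3: A 7, B 8, E 14. A eliminated.
Round 4: B 15, E 14. B has a majority (≥15).

B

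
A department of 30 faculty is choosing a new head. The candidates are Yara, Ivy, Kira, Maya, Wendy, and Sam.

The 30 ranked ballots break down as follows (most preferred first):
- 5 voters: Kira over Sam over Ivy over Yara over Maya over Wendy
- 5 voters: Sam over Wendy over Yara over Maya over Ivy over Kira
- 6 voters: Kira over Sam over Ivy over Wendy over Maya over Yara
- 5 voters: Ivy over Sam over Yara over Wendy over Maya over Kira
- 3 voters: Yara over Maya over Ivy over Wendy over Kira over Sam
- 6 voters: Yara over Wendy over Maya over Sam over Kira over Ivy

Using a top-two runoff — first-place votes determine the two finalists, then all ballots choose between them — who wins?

Round 1 first-place votes: Yara 9, Ivy 5, Kira 11, Maya 0, Wendy 0, Sam 5. Kira and Yara advance.
Runoff: Kira is ranked above Yara on 11 ballots, Yara above Kira on 19.

Yara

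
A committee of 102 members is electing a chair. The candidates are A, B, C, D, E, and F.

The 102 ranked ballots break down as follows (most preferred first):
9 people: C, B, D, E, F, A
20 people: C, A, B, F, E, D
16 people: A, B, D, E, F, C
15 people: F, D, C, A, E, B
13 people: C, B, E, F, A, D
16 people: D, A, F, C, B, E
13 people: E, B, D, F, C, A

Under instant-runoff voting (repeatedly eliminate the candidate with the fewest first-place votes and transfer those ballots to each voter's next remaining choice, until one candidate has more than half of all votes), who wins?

D

Round 1: A 16, B 0, C 42, D 16, E 13, F 15. B eliminated.
Round 2: A 16, C 42, D 16, E 13, F 15. E eliminated.
Round 3: A 16, C 42, D 29, F 15. F eliminated.
Round 4: A 16, C 42, D 44. A eliminated.
Round 5: C 42, D 60. D has a majority (≥52).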